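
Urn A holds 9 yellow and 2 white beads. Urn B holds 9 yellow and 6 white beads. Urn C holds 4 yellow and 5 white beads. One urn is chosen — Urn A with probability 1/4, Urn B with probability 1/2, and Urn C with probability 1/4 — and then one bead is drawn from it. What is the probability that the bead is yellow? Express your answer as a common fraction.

From Urn A: P(yellow) = 9/11.
From Urn B: P(yellow) = 9/15.
From Urn C: P(yellow) = 4/9.
Total probability = (1/4)(9/11) + (1/2)(9/15) + (1/4)(4/9) = 1219/1980.

1219/1980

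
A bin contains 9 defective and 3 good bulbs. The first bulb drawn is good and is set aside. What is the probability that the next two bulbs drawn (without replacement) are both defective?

After the first draw, 9 of the remaining 11 bulbs are defective.
P = 9/11 × 8/10 = 72/110 = 36/55.

36/55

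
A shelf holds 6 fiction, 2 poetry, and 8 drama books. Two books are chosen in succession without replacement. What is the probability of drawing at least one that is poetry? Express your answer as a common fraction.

P(no poetry) = 14/16 × 13/15 = 182/240 = 91/120.
P(at least one) = 1 − 91/120 = 29/120.

29/120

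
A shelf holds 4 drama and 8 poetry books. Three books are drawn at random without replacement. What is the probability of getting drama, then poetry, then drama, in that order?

4/55

Chain rule:
P = 4/12 × 8/11 × 3/10 = 96/1320 = 4/55.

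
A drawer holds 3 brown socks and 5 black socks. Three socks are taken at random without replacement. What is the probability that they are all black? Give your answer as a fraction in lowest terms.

P(all black) = 5/8 × 4/7 × 3/6 = 60/336 = 5/28.

5/28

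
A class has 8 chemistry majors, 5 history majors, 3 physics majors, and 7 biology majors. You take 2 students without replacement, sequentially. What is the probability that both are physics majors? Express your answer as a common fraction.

3/253

P(all physics majors) = 3/23 × 2/22 = 6/506 = 3/253.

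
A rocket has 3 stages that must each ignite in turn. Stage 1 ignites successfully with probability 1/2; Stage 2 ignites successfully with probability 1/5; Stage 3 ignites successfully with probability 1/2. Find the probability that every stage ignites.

1/20

The events are sequential, so multiply the conditional probabilities:
P = 1/2 × 1/5 × 1/2 = 1/20.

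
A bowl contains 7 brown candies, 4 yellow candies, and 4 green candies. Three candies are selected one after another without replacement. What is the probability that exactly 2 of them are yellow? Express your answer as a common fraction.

66/455

One ordering (yellow drawn first) has probability 4/15 × 3/14 × 11/13 = 132/2730 = 22/455.
There are C(3,2) = 3 such orderings, each equally likely, so P = 3 × 22/455 = 66/455.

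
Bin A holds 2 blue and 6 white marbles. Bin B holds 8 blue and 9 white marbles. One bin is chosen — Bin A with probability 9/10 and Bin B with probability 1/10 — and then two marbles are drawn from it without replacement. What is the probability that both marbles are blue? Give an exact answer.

251/4760

From Bin A: P(both blue) = (2/8)(1/7) = 1/28.
From Bin B: P(both blue) = (8/17)(7/16) = 7/34.
Total probability = (9/10)(1/28) + (1/10)(7/34) = 251/4760.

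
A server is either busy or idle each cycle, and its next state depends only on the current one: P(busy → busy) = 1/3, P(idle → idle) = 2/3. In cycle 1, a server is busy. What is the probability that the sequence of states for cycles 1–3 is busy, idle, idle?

Cycle 1 is given. For each transition, use the conditional probability from the current state:
P(idle | busy) = 2/3; P(idle | idle) = 2/3.
P = 2/3 × 2/3 = 4/9.

4/9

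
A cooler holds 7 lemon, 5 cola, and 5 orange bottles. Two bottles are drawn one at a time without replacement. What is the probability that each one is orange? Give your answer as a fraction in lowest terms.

5/68

P(all orange) = 5/17 × 4/16 = 20/272 = 5/68.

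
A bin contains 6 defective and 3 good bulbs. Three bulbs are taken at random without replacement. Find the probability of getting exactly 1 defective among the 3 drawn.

3/14

One ordering (defective drawn first) has probability 6/9 × 3/8 × 2/7 = 36/504 = 1/14.
There are C(3,1) = 3 such orderings, each equally likely, so P = 3 × 1/14 = 3/14.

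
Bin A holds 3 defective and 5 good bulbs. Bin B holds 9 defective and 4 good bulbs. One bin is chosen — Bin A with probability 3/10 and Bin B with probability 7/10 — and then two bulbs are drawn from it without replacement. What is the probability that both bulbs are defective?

1293/3640

From Bin A: P(both defective) = (3/8)(2/7) = 3/28.
From Bin B: P(both defective) = (9/13)(8/12) = 6/13.
Total probability = (3/10)(3/28) + (7/10)(6/13) = 1293/3640.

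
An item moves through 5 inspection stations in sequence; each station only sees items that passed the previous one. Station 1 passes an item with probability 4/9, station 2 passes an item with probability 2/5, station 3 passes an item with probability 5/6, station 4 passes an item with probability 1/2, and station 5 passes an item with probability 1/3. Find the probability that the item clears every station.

Multiplying along the chain,
P = 4/9 × 2/5 × 5/6 × 1/2 × 1/3 = 40/1620 = 2/81.

2/81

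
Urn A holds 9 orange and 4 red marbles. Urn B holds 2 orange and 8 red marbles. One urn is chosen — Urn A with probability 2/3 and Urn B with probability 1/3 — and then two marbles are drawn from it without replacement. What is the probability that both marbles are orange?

From Urn A: P(both orange) = (9/13)(8/12) = 6/13.
From Urn B: P(both orange) = (2/10)(1/9) = 1/45.
Total probability = (2/3)(6/13) + (1/3)(1/45) = 553/1755.

553/1755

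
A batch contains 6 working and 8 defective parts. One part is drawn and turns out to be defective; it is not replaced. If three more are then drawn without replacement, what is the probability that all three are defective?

With the first part removed, 7 defective remain out of 13.
P = 7/13 × 6/12 × 5/11 = 210/1716 = 35/286.

35/286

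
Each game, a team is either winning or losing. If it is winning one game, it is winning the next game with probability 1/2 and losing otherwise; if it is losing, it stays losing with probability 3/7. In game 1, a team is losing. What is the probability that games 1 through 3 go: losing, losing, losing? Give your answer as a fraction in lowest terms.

Game 1 is given. For each transition, use the conditional probability from the current state:
P(losing | losing) = 3/7; P(losing | losing) = 3/7.
P = 3/7 × 3/7 = 9/49.

9/49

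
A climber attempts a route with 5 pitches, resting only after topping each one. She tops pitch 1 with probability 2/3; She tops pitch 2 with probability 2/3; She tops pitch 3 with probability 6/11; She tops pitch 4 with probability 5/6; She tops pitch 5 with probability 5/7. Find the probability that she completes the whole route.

100/693

Multiplying along the chain,
P = 2/3 × 2/3 × 6/11 × 5/6 × 5/7 = 600/4158 = 100/693.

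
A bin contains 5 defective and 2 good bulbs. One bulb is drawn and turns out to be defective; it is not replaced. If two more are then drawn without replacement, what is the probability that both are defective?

2/5

With the first bulb removed, 4 defective remain out of 6.
P = 4/6 × 3/5 = 12/30 = 2/5.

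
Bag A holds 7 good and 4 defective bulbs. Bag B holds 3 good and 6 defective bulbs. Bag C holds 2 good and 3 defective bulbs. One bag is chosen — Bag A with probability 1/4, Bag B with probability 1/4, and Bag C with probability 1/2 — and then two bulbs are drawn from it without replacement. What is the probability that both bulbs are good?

From Bag A: P(both good) = (7/11)(6/10) = 21/55.
From Bag B: P(both good) = (3/9)(2/8) = 1/12.
From Bag C: P(both good) = (2/5)(1/4) = 1/10.
Total probability = (1/4)(21/55) + (1/4)(1/12) + (1/2)(1/10) = 439/2640.

439/2640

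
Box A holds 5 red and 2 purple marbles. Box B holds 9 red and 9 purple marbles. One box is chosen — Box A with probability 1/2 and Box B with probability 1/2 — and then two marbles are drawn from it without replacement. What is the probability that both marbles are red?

127/357

From Box A: P(both red) = (5/7)(4/6) = 10/21.
From Box B: P(both red) = (9/18)(8/17) = 4/17.
Total probability = (1/2)(10/21) + (1/2)(4/17) = 127/357.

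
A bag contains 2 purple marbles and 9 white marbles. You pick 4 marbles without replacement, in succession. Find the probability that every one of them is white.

21/55

P = 9/11 × 8/10 × 7/9 × 6/8 = 3024/7920 = 21/55.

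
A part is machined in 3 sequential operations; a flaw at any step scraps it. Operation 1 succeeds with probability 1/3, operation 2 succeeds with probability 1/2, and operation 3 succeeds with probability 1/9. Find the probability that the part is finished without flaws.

The events are sequential, so multiply the conditional probabilities:
P = 1/3 × 1/2 × 1/9 = 1/54.

1/54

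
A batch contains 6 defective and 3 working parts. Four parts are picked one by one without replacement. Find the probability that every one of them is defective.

5/42

P(all defective) = 6/9 × 5/8 × 4/7 × 3/6 = 360/3024 = 5/42.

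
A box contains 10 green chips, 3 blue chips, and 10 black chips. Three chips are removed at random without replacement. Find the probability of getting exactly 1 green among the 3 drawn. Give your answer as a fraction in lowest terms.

780/1771

One ordering (green drawn first) has probability 10/23 × 13/22 × 12/21 = 1560/10626 = 260/1771.
There are C(3,1) = 3 such orderings, each equally likely, so P = 3 × 260/1771 = 780/1771.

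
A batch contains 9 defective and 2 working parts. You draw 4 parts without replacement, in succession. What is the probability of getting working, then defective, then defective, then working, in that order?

1/55

Multiply the probability of each draw given the previous ones:
P = 2/11 × 9/10 × 8/9 × 1/8 = 144/7920 = 1/55.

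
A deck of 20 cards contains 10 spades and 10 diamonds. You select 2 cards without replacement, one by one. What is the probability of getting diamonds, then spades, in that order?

5/19

Multiply the probability of each draw given the previous ones:
P = 10/20 × 10/19 = 100/380 = 5/19.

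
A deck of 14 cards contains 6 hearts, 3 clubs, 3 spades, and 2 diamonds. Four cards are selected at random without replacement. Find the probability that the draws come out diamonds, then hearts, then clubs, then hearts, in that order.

15/2002

Multiply the probability of each draw given the previous ones:
P = 2/14 × 6/13 × 3/12 × 5/11 = 180/24024 = 15/2002.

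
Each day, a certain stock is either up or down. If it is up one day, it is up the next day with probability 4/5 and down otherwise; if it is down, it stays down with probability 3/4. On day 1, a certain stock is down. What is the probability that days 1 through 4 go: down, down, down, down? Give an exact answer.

Day 1 is given. For each transition, use the conditional probability from the current state:
P(down | down) = 3/4; P(down | down) = 3/4; P(down | down) = 3/4.
P = 3/4 × 3/4 × 3/4 = 27/64.

27/64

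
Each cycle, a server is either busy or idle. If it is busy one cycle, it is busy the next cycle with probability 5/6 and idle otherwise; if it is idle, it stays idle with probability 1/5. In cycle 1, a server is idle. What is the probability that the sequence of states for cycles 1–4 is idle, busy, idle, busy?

Cycle 1 is given. For each transition, use the conditional probability from the current state:
P(busy | idle) = 4/5; P(idle | busy) = 1/6; P(busy | idle) = 4/5.
P = 4/5 × 1/6 × 4/5 = 16/150 = 8/75.

8/75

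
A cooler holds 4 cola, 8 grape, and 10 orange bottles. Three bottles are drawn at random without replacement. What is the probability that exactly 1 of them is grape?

One ordering (grape drawn first) has probability 8/22 × 14/21 × 13/20 = 1456/9240 = 26/165.
There are C(3,1) = 3 such orderings, each equally likely, so P = 3 × 26/165 = 26/55.

26/55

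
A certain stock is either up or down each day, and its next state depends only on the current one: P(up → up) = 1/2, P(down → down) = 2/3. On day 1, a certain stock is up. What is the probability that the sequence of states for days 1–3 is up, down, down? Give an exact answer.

Day 1 is given. For each transition, use the conditional probability from the current state:
P(down | up) = 1/2; P(down | down) = 2/3.
P = 1/2 × 2/3 = 2/6 = 1/3.

1/3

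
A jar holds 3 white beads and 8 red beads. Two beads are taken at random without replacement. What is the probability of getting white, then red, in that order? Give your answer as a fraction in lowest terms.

Multiply the probability of each draw given the previous ones:
P = 3/11 × 8/10 = 24/110 = 12/55.

12/55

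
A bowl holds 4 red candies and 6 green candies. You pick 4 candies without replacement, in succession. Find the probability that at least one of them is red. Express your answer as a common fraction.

13/14

P(no red) = 6/10 × 5/9 × 4/8 × 3/7 = 360/5040 = 1/14.
P(at least one) = 1 − 1/14 = 13/14.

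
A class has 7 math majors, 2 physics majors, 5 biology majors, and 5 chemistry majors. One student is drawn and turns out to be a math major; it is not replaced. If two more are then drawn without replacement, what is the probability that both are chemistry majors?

10/153

After the first draw, 5 of the remaining 18 students are chemistry majors.
P = 5/18 × 4/17 = 20/306 = 10/153.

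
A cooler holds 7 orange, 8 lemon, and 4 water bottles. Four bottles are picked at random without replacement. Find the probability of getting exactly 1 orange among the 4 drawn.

385/969

One ordering (orange drawn first) has probability 7/19 × 12/18 × 11/17 × 10/16 = 9240/93024 = 385/3876.
There are C(4,1) = 4 such orderings, each equally likely, so P = 4 × 385/3876 = 385/969.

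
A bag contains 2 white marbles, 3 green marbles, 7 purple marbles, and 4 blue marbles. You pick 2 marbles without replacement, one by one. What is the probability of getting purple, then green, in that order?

Multiply the probability of each draw given the previous ones:
P = 7/16 × 3/15 = 21/240 = 7/80.

7/80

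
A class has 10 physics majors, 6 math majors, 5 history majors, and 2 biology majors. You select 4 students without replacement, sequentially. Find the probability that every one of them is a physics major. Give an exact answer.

P = 10/23 × 9/22 × 8/21 × 7/20 = 5040/212520 = 6/253.

6/253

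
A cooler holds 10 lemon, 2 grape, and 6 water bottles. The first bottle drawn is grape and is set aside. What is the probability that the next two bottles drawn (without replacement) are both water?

15/136

With the first bottle removed, 6 water remain out of 17.
P = 6/17 × 5/16 = 30/272 = 15/136.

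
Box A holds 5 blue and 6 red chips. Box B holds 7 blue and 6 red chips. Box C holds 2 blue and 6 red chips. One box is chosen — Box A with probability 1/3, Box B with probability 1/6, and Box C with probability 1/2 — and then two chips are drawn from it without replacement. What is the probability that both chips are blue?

From Box A: P(both blue) = (5/11)(4/10) = 2/11.
From Box B: P(both blue) = (7/13)(6/12) = 7/26.
From Box C: P(both blue) = (2/8)(1/7) = 1/28.
Total probability = (1/3)(2/11) + (1/6)(7/26) + (1/2)(1/28) = 2963/24024.

2963/24024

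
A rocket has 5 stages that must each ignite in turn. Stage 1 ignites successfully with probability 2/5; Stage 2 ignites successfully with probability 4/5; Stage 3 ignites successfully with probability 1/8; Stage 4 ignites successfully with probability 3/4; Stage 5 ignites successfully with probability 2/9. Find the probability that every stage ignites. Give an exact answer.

1/150

Each stage is reached only if all earlier stages succeed, so
P = 2/5 × 4/5 × 1/8 × 3/4 × 2/9 = 48/7200 = 1/150.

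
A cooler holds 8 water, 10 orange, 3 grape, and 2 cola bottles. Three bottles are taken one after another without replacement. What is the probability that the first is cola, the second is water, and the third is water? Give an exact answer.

Chain rule:
P = 2/23 × 8/22 × 7/21 = 112/10626 = 8/759.

8/759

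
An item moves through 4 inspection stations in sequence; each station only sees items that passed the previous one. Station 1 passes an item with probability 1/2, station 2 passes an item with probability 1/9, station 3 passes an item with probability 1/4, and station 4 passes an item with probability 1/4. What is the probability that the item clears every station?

Each stage is reached only if all earlier stages succeed, so
P = 1/2 × 1/9 × 1/4 × 1/4 = 1/288.

1/288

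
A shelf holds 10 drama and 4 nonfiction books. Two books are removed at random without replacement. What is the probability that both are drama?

45/91

P(all drama) = 10/14 × 9/13 = 90/182 = 45/91.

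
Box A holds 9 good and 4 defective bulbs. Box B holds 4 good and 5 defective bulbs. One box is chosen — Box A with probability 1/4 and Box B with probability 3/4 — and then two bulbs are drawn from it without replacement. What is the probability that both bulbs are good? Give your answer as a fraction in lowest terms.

25/104

From Box A: P(both good) = (9/13)(8/12) = 6/13.
From Box B: P(both good) = (4/9)(3/8) = 1/6.
Total probability = (1/4)(6/13) + (3/4)(1/6) = 25/104.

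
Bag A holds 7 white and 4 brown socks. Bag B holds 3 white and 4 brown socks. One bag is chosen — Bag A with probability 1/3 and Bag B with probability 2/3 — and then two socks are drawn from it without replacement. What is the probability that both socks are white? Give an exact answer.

257/1155

From Bag A: P(both white) = (7/11)(6/10) = 21/55.
From Bag B: P(both white) = (3/7)(2/6) = 1/7.
Total probability = (1/3)(21/55) + (2/3)(1/7) = 257/1155.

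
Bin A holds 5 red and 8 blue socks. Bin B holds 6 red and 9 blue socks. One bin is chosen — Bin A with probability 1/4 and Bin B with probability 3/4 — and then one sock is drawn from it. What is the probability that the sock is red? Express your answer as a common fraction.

103/260

From Bin A: P(red) = 5/13.
From Bin B: P(red) = 6/15.
Total probability = (1/4)(5/13) + (3/4)(6/15) = 103/260.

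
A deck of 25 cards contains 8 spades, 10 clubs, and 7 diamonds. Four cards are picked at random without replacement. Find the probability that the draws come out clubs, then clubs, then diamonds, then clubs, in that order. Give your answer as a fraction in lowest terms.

21/1265

Multiply the probability of each draw given the previous ones:
P = 10/25 × 9/24 × 7/23 × 8/22 = 5040/303600 = 21/1265.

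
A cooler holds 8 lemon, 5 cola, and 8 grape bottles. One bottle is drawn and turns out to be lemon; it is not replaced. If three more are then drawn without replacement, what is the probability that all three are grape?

14/285

After the first draw, 8 of the remaining 20 bottles are grape.
P = 8/20 × 7/19 × 6/18 = 336/6840 = 14/285.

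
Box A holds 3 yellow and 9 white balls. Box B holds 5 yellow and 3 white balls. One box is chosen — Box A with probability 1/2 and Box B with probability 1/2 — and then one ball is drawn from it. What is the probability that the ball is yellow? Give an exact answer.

From Box A: P(yellow) = 3/12.
From Box B: P(yellow) = 5/8.
Total probability = (1/2)(3/12) + (1/2)(5/8) = 7/16.

7/16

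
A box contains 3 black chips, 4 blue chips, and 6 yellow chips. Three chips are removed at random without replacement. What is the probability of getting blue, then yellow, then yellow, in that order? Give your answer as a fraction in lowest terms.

Chain rule:
P = 4/13 × 6/12 × 5/11 = 120/1716 = 10/143.

10/143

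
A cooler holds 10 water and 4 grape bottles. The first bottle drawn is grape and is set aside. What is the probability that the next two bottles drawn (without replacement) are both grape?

After the first draw, 3 of the remaining 13 bottles are grape.
P = 3/13 × 2/12 = 6/156 = 1/26.

1/26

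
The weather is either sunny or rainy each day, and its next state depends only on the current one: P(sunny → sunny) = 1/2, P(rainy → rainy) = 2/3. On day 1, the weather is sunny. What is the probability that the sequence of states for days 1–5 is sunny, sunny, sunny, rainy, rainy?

1/12

Day 1 is given. For each transition, use the conditional probability from the current state:
P(sunny | sunny) = 1/2; P(sunny | sunny) = 1/2; P(rainy | sunny) = 1/2; P(rainy | rainy) = 2/3.
P = 1/2 × 1/2 × 1/2 × 2/3 = 2/24 = 1/12.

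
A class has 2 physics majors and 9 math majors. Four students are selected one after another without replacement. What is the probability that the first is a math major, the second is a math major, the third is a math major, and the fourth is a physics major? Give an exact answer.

Each draw changes the counts, so multiply the conditional probabilities along the sequence:
P = 9/11 × 8/10 × 7/9 × 2/8 = 1008/7920 = 7/55.

7/55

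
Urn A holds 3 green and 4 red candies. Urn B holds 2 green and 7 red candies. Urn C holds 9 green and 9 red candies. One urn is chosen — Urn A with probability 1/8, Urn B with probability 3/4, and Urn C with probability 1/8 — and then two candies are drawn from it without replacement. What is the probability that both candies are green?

389/5712

From Urn A: P(both green) = (3/7)(2/6) = 1/7.
From Urn B: P(both green) = (2/9)(1/8) = 1/36.
From Urn C: P(both green) = (9/18)(8/17) = 4/17.
Total probability = (1/8)(1/7) + (3/4)(1/36) + (1/8)(4/17) = 389/5712.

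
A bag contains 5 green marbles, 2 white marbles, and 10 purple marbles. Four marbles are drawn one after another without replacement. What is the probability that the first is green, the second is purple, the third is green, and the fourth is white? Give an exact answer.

5/714

Multiply the probability of each draw given the previous ones:
P = 5/17 × 10/16 × 4/15 × 2/14 = 400/57120 = 5/714.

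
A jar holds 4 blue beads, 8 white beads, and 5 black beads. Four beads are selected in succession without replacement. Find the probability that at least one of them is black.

P(no black) = 12/17 × 11/16 × 10/15 × 9/14 = 11880/57120 = 99/476.
P(at least one) = 1 − 99/476 = 377/476.

377/476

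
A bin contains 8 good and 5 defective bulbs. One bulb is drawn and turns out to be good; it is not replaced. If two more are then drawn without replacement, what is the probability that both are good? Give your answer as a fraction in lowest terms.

With the first bulb removed, 7 good remain out of 12.
P = 7/12 × 6/11 = 42/132 = 7/22.

7/22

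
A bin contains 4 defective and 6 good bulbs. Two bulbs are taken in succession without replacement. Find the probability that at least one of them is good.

P(no good) = 4/10 × 3/9 = 12/90 = 2/15.
P(at least one) = 1 − 2/15 = 13/15.

13/15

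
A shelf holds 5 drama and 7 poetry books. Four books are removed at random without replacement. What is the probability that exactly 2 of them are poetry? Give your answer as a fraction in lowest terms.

14/33

One ordering (poetry drawn first) has probability 7/12 × 6/11 × 5/10 × 4/9 = 840/11880 = 7/99.
There are C(4,2) = 6 such orderings, each equally likely, so P = 6 × 7/99 = 14/33.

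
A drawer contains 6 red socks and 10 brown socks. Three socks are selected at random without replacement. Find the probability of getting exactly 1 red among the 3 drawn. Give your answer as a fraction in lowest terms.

One ordering (red drawn first) has probability 6/16 × 10/15 × 9/14 = 540/3360 = 9/56.
There are C(3,1) = 3 such orderings, each equally likely, so P = 3 × 9/56 = 27/56.

27/56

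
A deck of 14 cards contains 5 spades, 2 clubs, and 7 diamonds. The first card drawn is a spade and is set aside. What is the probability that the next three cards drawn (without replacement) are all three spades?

2/143

With the first card removed, 4 spades remain out of 13.
P = 4/13 × 3/12 × 2/11 = 24/1716 = 2/143.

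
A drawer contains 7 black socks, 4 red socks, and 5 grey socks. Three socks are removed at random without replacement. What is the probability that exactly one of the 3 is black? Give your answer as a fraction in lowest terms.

9/20

One ordering (black drawn first) has probability 7/16 × 9/15 × 8/14 = 504/3360 = 3/20.
There are C(3,1) = 3 such orderings, each equally likely, so P = 3 × 3/20 = 9/20.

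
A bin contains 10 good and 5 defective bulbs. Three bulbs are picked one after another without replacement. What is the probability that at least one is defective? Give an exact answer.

P(no defective) = 10/15 × 9/14 × 8/13 = 720/2730 = 24/91.
P(at least one) = 1 − 24/91 = 67/91.

67/91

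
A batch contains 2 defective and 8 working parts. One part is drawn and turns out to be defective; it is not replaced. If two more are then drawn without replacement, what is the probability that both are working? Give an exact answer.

7/9

After the first draw, 8 of the remaining 9 parts are working.
P = 8/9 × 7/8 = 56/72 = 7/9.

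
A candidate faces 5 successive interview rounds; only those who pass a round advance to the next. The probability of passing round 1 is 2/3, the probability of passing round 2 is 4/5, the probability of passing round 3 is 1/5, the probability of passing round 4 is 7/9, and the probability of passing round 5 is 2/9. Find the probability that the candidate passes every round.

Multiplying along the chain,
P = 2/3 × 4/5 × 1/5 × 7/9 × 2/9 = 112/6075.

112/6075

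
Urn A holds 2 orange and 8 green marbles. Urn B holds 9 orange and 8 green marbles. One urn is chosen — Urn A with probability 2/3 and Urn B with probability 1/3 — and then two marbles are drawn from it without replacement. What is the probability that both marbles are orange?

From Urn A: P(both orange) = (2/10)(1/9) = 1/45.
From Urn B: P(both orange) = (9/17)(8/16) = 9/34.
Total probability = (2/3)(1/45) + (1/3)(9/34) = 473/4590.

473/4590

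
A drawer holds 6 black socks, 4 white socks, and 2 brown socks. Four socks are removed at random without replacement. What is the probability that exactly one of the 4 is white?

One ordering (white drawn first) has probability 4/12 × 8/11 × 7/10 × 6/9 = 1344/11880 = 56/495.
There are C(4,1) = 4 such orderings, each equally likely, so P = 4 × 56/495 = 224/495.

224/495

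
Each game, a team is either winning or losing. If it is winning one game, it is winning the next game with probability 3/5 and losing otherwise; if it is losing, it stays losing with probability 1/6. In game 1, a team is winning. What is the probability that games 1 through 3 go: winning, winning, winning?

9/25

Game 1 is given. For each transition, use the conditional probability from the current state:
P(winning | winning) = 3/5; P(winning | winning) = 3/5.
P = 3/5 × 3/5 = 9/25.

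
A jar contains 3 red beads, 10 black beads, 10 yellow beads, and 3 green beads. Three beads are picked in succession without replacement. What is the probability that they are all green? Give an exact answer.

1/2600

P(all green) = 3/26 × 2/25 × 1/24 = 6/15600 = 1/2600.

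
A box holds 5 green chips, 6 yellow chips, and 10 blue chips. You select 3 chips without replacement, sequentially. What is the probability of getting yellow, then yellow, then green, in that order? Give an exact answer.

5/266

Each draw changes the counts, so multiply the conditional probabilities along the sequence:
P = 6/21 × 5/20 × 5/19 = 150/7980 = 5/266.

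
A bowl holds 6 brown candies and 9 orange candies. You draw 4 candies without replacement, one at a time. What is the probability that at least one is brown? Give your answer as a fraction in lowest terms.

59/65

P(no brown) = 9/15 × 8/14 × 7/13 × 6/12 = 3024/32760 = 6/65.
P(at least one) = 1 − 6/65 = 59/65.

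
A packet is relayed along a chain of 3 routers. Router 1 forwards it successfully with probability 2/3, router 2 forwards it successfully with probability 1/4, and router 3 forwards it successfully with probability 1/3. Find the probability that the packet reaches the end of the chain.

Multiplying along the chain,
P = 2/3 × 1/4 × 1/3 = 2/36 = 1/18.

1/18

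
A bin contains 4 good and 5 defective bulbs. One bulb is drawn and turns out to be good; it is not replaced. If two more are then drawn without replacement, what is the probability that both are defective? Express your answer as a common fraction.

5/14

With the first bulb removed, 5 defective remain out of 8.
P = 5/8 × 4/7 = 20/56 = 5/14.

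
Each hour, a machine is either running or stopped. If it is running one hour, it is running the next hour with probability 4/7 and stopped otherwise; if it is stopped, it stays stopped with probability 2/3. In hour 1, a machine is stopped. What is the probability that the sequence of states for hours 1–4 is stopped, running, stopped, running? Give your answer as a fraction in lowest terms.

1/21

Hour 1 is given. For each transition, use the conditional probability from the current state:
P(running | stopped) = 1/3; P(stopped | running) = 3/7; P(running | stopped) = 1/3.
P = 1/3 × 3/7 × 1/3 = 3/63 = 1/21.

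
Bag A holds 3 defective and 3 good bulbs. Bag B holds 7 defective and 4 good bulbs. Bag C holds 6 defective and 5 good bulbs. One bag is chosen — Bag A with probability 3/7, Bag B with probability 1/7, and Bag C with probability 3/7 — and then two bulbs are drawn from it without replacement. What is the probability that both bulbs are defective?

From Bag A: P(both defective) = (3/6)(2/5) = 1/5.
From Bag B: P(both defective) = (7/11)(6/10) = 21/55.
From Bag C: P(both defective) = (6/11)(5/10) = 3/11.
Total probability = (3/7)(1/5) + (1/7)(21/55) + (3/7)(3/11) = 9/35.

9/35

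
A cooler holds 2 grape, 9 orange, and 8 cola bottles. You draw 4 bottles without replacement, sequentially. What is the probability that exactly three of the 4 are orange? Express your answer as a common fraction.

70/323

One ordering (orange drawn first) has probability 9/19 × 8/18 × 7/17 × 10/16 = 5040/93024 = 35/646.
There are C(4,3) = 4 such orderings, each equally likely, so P = 4 × 35/646 = 70/323.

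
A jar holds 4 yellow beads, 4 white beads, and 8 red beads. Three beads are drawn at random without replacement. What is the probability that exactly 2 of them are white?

One ordering (white drawn first) has probability 4/16 × 3/15 × 12/14 = 144/3360 = 3/70.
There are C(3,2) = 3 such orderings, each equally likely, so P = 3 × 3/70 = 9/70.

9/70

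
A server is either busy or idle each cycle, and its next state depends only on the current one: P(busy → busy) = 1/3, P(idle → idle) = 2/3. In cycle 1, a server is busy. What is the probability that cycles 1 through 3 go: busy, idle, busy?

2/9

Cycle 1 is given. For each transition, use the conditional probability from the current state:
P(idle | busy) = 2/3; P(busy | idle) = 1/3.
P = 2/3 × 1/3 = 2/9.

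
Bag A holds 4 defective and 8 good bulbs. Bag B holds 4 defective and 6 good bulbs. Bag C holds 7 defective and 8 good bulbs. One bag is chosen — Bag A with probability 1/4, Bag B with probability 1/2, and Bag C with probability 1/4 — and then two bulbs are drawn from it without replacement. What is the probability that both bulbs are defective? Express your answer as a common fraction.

23/165

From Bag A: P(both defective) = (4/12)(3/11) = 1/11.
From Bag B: P(both defective) = (4/10)(3/9) = 2/15.
From Bag C: P(both defective) = (7/15)(6/14) = 1/5.
Total probability = (1/4)(1/11) + (1/2)(2/15) + (1/4)(1/5) = 23/165.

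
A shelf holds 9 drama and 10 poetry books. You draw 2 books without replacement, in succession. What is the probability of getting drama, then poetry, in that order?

5/19

Multiply the probability of each draw given the previous ones:
P = 9/19 × 10/18 = 90/342 = 5/19.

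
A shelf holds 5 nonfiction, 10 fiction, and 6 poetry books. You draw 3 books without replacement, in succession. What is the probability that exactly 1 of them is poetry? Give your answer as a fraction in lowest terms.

One ordering (poetry drawn first) has probability 6/21 × 15/20 × 14/19 = 1260/7980 = 3/19.
There are C(3,1) = 3 such orderings, each equally likely, so P = 3 × 3/19 = 9/19.

9/19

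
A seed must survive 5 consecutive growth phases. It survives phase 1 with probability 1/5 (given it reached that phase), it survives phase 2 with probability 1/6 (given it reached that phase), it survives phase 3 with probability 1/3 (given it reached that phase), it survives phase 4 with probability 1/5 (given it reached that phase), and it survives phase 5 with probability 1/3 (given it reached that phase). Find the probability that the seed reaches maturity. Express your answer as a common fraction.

Multiplying along the chain,
P = 1/5 × 1/6 × 1/3 × 1/5 × 1/3 = 1/1350.

1/1350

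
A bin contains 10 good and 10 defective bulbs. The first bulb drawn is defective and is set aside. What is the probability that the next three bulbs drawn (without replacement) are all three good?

40/323

After the first draw, 10 of the remaining 19 bulbs are good.
P = 10/19 × 9/18 × 8/17 = 720/5814 = 40/323.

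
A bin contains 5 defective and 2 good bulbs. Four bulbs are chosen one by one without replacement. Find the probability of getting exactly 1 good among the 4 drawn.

4/7

One ordering (good drawn first) has probability 2/7 × 5/6 × 4/5 × 3/4 = 120/840 = 1/7.
There are C(4,1) = 4 such orderings, each equally likely, so P = 4 × 1/7 = 4/7.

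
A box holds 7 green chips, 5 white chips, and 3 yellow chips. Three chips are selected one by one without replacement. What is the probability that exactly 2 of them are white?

One ordering (white drawn first) has probability 5/15 × 4/14 × 10/13 = 200/2730 = 20/273.
There are C(3,2) = 3 such orderings, each equally likely, so P = 3 × 20/273 = 20/91.

20/91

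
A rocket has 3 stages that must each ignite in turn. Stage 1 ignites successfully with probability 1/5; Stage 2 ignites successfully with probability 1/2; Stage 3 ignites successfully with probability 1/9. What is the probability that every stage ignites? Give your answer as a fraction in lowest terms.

Multiplying along the chain,
P = 1/5 × 1/2 × 1/9 = 1/90.

1/90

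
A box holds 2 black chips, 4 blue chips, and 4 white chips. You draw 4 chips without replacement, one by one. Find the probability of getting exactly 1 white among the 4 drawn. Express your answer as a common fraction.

One ordering (white drawn first) has probability 4/10 × 6/9 × 5/8 × 4/7 = 480/5040 = 2/21.
There are C(4,1) = 4 such orderings, each equally likely, so P = 4 × 2/21 = 8/21.

8/21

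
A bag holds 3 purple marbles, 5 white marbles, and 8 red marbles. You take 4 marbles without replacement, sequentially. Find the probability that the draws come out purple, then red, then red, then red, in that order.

Multiply the probability of each draw given the previous ones:
P = 3/16 × 8/15 × 7/14 × 6/13 = 1008/43680 = 3/130.

3/130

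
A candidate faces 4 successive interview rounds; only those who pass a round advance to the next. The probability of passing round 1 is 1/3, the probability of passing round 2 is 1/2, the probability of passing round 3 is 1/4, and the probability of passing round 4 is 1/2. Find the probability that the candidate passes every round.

1/48

Each stage is reached only if all earlier stages succeed, so
P = 1/3 × 1/2 × 1/4 × 1/2 = 1/48.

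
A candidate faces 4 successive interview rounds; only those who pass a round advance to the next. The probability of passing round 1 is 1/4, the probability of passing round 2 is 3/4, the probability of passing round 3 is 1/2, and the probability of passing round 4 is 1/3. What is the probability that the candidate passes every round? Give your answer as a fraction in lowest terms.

Each stage is reached only if all earlier stages succeed, so
P = 1/4 × 3/4 × 1/2 × 1/3 = 3/96 = 1/32.

1/32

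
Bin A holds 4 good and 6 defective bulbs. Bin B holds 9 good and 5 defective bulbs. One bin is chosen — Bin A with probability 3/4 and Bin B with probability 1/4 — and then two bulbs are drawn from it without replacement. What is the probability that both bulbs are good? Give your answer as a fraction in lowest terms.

From Bin A: P(both good) = (4/10)(3/9) = 2/15.
From Bin B: P(both good) = (9/14)(8/13) = 36/91.
Total probability = (3/4)(2/15) + (1/4)(36/91) = 181/910.

181/910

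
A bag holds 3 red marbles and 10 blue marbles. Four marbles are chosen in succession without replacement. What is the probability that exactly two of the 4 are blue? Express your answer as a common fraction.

27/143

One ordering (blue drawn first) has probability 10/13 × 9/12 × 3/11 × 2/10 = 540/17160 = 9/286.
There are C(4,2) = 6 such orderings, each equally likely, so P = 6 × 9/286 = 27/143.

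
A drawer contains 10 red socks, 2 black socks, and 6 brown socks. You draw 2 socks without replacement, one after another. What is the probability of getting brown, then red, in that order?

Each draw changes the counts, so multiply the conditional probabilities along the sequence:
P = 6/18 × 10/17 = 60/306 = 10/51.

10/51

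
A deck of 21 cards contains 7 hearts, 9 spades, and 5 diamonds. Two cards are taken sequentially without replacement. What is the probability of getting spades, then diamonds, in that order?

Each draw changes the counts, so multiply the conditional probabilities along the sequence:
P = 9/21 × 5/20 = 45/420 = 3/28.

3/28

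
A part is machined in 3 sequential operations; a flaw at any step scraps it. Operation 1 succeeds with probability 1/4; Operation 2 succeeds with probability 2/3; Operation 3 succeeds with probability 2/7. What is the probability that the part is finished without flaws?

1/21

Multiplying along the chain,
P = 1/4 × 2/3 × 2/7 = 4/84 = 1/21.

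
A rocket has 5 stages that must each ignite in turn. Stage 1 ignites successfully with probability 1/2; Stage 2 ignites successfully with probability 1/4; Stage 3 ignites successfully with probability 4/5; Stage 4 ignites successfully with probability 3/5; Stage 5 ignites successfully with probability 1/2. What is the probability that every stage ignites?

3/100

The events are sequential, so multiply the conditional probabilities:
P = 1/2 × 1/4 × 4/5 × 3/5 × 1/2 = 12/400 = 3/100.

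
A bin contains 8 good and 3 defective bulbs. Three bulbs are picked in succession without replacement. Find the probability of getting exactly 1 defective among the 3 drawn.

28/55

One ordering (defective drawn first) has probability 3/11 × 8/10 × 7/9 = 168/990 = 28/165.
There are C(3,1) = 3 such orderings, each equally likely, so P = 3 × 28/165 = 28/55.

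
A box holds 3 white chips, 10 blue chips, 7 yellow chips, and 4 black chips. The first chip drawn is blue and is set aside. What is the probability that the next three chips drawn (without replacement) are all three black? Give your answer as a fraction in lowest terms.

4/1771

After the first draw, 4 of the remaining 23 chips are black.
P = 4/23 × 3/22 × 2/21 = 24/10626 = 4/1771.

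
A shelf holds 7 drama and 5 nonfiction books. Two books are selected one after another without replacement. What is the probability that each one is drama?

7/22

P(all drama) = 7/12 × 6/11 = 42/132 = 7/22.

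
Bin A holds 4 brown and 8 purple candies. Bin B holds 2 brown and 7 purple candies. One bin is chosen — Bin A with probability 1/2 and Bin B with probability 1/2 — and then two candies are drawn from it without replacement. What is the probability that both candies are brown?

From Bin A: P(both brown) = (4/12)(3/11) = 1/11.
From Bin B: P(both brown) = (2/9)(1/8) = 1/36.
Total probability = (1/2)(1/11) + (1/2)(1/36) = 47/792.

47/792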